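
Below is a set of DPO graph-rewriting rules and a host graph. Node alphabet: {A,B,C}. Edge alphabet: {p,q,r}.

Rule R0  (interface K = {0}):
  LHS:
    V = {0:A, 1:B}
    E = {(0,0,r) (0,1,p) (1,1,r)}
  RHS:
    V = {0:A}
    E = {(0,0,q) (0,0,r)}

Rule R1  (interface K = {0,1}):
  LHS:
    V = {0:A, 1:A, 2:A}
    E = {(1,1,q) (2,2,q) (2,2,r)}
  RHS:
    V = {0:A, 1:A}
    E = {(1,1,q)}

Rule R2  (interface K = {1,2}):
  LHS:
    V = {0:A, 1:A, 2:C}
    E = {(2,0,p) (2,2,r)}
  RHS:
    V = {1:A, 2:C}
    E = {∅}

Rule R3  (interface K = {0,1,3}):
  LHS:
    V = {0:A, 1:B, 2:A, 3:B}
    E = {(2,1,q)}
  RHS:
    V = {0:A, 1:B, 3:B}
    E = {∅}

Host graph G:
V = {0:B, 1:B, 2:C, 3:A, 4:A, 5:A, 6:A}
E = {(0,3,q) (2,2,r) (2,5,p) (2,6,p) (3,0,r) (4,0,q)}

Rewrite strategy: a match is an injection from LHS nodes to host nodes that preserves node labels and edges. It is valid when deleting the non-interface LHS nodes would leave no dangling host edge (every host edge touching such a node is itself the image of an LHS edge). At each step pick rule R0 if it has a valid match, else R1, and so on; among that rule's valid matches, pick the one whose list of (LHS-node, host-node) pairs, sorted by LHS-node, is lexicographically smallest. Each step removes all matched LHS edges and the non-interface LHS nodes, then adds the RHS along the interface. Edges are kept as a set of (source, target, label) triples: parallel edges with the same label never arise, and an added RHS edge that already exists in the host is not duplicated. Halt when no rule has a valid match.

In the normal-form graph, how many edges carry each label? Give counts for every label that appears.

start.  V:7 E:6  edges: 0-q->3 2-r->2 2-p->5 2-p->6 3-r->0 4-q->0
1. fire R2 via {0↦5, 1↦3, 2↦2}  →  V:6 E:4  edges: 0-q->3 2-p->6 3-r->0 4-q->0
2. fire R3 via {0↦3, 1↦0, 2↦4, 3↦1}  →  V:5 E:3  edges: 0-q->3 2-p->6 3-r->0
normal form: no rule applies after step 2
NF edges: [(0, 3, 'q'), (2, 6, 'p'), (3, 0, 'r')]

Answer: p:1 q:1 r:1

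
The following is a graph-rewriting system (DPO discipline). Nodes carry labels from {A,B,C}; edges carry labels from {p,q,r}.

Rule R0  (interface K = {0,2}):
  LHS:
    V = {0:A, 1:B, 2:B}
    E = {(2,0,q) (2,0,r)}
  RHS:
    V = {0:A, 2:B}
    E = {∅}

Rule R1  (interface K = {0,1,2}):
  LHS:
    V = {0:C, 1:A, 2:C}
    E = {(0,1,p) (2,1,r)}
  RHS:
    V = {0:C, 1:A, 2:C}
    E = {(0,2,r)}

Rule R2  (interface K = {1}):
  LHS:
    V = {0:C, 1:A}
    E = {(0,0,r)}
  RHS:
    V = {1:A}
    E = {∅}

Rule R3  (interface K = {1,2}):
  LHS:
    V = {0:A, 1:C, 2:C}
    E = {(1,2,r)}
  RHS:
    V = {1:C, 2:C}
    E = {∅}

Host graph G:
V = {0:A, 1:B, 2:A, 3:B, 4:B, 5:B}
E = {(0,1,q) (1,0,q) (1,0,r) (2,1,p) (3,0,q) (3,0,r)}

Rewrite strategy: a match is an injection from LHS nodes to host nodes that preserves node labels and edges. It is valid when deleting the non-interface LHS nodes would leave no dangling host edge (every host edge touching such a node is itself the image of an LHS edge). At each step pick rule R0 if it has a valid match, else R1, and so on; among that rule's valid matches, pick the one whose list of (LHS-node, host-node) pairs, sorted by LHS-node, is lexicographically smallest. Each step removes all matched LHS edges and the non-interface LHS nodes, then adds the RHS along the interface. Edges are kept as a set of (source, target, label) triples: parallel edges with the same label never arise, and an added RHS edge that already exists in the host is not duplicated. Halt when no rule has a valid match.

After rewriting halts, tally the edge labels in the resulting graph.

Answer: p:1 q:1

Rewrite trace:
[0] host  ⇒  6 nodes, 6 edges  {0-q->1 1-q->0 1-r->0 2-p->1 3-q->0 3-r->0}
[1] R0 @ {0↦0, 1↦4, 2↦1}  ⇒  5 nodes, 4 edges  {0-q->1 2-p->1 3-q->0 3-r->0}
[2] R0 @ {0↦0, 1↦5, 2↦3}  ⇒  4 nodes, 2 edges  {0-q->1 2-p->1}
halt: no rule applies after step 2
NF edges: [(0, 1, 'q'), (2, 1, 'p')]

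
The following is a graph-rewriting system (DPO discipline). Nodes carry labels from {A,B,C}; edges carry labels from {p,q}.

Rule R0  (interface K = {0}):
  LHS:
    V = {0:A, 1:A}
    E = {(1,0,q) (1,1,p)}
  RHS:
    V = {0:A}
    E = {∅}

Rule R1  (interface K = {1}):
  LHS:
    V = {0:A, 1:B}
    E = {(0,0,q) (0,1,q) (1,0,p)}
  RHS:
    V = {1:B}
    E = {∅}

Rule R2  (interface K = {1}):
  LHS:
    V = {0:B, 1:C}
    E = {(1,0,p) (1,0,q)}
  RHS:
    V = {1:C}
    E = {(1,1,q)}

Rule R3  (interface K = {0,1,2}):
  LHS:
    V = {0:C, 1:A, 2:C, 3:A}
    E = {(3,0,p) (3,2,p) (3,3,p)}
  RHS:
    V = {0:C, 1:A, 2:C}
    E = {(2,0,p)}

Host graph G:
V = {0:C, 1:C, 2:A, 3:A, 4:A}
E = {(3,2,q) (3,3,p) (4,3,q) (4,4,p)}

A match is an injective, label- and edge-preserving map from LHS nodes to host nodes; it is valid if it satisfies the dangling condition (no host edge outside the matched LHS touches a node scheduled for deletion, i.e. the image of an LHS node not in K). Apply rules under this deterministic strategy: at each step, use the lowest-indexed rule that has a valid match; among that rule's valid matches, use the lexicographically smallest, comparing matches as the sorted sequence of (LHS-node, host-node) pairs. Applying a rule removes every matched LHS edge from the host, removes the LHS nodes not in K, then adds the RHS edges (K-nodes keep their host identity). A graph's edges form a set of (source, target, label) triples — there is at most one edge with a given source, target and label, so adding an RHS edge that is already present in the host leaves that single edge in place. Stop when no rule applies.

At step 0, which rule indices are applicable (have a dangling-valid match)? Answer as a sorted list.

Answer: [R0]

Rewrite trace:
R0: 1 valid match — {0↦3, 1↦4}
R1: no valid match — LHS pattern not found
R2: no valid match — LHS pattern not found
R3: no valid match — LHS pattern not found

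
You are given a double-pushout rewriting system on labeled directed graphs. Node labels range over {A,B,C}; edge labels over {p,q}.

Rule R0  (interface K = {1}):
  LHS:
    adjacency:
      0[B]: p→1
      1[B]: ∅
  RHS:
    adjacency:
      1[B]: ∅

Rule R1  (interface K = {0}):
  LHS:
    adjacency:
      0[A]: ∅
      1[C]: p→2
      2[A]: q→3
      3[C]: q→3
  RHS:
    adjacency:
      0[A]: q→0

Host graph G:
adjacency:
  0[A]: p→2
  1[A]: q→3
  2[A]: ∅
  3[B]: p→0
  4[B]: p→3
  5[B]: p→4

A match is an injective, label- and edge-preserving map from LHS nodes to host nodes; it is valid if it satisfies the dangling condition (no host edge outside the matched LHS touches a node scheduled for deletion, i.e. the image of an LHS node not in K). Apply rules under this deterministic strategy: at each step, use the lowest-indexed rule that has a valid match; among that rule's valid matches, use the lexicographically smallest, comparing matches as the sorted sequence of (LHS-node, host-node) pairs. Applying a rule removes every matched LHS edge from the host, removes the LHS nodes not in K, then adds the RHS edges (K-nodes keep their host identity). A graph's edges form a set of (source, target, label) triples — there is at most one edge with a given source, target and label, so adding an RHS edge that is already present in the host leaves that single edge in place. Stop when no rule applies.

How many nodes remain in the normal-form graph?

Answer: 4

Steps:
start.  V:6 E:5  edges: 0-p->2 1-q->3 3-p->0 4-p->3 5-p->4
1. fire R0 via {0↦5, 1↦4}  →  V:5 E:4  edges: 0-p->2 1-q->3 3-p->0 4-p->3
2. fire R0 via {0↦4, 1↦3}  →  V:4 E:3  edges: 0-p->2 1-q->3 3-p->0
final graph: no rule applies after step 2
NF nodes: {0:A, 1:A, 2:A, 3:B}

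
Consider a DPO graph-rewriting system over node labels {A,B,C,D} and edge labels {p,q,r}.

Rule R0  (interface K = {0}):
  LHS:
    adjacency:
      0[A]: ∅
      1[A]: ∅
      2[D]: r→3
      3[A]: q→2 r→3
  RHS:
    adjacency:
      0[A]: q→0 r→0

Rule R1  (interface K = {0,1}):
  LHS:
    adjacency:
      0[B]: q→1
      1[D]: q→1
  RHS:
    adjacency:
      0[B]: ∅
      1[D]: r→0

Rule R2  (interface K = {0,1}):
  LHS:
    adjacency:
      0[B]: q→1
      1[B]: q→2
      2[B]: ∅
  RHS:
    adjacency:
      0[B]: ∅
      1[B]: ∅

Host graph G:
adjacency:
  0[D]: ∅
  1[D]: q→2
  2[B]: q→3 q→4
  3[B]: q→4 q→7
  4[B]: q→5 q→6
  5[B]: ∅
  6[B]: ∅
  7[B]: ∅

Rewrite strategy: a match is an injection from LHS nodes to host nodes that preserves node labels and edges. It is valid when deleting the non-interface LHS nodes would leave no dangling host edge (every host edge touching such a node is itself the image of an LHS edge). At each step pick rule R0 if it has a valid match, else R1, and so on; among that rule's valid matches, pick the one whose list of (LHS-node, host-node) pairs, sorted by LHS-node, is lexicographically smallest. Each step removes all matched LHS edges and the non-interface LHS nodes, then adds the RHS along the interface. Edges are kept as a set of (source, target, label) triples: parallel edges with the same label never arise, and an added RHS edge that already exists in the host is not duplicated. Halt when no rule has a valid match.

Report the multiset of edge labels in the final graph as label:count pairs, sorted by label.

Answer: q:1

Steps:
[0] host  ⇒  8 nodes, 7 edges  {1-q->2 2-q->3 2-q->4 3-q->4 3-q->7 4-q->5 4-q->6}
[1] R2 @ {0↦2, 1↦3, 2↦7}  ⇒  7 nodes, 5 edges  {1-q->2 2-q->4 3-q->4 4-q->5 4-q->6}
[2] R2 @ {0↦2, 1↦4, 2↦5}  ⇒  6 nodes, 3 edges  {1-q->2 3-q->4 4-q->6}
[3] R2 @ {0↦3, 1↦4, 2↦6}  ⇒  5 nodes, 1 edges  {1-q->2}
final graph: no rule applies after step 3
NF edges: [(1, 2, 'q')]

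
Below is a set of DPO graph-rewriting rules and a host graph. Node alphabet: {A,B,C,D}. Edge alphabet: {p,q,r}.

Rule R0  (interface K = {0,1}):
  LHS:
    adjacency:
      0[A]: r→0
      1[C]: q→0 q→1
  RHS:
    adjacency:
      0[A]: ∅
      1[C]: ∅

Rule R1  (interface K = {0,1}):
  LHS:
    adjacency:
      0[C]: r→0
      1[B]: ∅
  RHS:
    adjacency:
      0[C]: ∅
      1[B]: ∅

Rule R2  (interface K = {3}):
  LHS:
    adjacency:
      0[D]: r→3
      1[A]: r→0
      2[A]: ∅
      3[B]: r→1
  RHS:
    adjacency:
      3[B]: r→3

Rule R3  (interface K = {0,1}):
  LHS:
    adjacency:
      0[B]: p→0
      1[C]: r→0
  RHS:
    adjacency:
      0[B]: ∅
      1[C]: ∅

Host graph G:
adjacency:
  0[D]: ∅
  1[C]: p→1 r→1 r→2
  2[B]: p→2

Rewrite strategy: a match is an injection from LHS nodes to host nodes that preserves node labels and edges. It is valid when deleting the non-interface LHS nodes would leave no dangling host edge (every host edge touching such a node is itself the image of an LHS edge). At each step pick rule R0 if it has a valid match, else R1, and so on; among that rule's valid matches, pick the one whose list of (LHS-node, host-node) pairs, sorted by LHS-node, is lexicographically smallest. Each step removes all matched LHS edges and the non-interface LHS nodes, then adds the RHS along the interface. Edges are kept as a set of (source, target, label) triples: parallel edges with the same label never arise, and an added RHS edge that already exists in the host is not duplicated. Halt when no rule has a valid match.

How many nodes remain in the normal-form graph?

Answer: 3

Steps:
start.  V:3 E:4  edges: 1-p->1 1-r->1 1-r->2 2-p->2
1. fire R1 via {0↦1, 1↦2}  →  V:3 E:3  edges: 1-p->1 1-r->2 2-p->2
2. fire R3 via {0↦2, 1↦1}  →  V:3 E:1  edges: 1-p->1
final graph: no rule applies after step 2
NF nodes: {0:D, 1:C, 2:B}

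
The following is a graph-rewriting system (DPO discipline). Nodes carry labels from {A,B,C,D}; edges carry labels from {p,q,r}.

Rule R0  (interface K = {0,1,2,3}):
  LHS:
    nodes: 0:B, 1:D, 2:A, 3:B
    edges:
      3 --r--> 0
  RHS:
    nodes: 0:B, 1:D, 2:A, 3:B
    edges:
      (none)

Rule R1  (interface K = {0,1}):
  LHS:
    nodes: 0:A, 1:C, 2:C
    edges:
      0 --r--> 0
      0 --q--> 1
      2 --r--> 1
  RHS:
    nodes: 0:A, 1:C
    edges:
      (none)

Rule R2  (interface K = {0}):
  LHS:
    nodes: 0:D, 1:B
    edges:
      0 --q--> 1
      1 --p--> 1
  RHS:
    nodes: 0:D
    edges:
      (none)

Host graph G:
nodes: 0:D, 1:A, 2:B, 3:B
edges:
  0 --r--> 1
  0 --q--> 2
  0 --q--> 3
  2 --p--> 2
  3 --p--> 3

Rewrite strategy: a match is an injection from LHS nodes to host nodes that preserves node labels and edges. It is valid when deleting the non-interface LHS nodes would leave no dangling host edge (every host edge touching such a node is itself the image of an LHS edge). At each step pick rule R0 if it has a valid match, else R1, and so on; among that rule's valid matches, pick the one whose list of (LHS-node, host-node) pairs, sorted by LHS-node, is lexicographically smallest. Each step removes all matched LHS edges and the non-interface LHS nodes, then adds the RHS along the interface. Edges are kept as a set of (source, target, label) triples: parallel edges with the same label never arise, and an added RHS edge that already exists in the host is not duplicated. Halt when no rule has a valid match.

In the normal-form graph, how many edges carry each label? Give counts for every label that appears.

[0] host  ⇒  4 nodes, 5 edges  {0-r->1 0-q->2 0-q->3 2-p->2 3-p->3}
[1] R2 @ {0↦0, 1↦2}  ⇒  3 nodes, 3 edges  {0-r->1 0-q->3 3-p->3}
[2] R2 @ {0↦0, 1↦3}  ⇒  2 nodes, 1 edges  {0-r->1}
final graph: no rule applies after step 2
NF edges: [(0, 1, 'r')]

Answer: r:1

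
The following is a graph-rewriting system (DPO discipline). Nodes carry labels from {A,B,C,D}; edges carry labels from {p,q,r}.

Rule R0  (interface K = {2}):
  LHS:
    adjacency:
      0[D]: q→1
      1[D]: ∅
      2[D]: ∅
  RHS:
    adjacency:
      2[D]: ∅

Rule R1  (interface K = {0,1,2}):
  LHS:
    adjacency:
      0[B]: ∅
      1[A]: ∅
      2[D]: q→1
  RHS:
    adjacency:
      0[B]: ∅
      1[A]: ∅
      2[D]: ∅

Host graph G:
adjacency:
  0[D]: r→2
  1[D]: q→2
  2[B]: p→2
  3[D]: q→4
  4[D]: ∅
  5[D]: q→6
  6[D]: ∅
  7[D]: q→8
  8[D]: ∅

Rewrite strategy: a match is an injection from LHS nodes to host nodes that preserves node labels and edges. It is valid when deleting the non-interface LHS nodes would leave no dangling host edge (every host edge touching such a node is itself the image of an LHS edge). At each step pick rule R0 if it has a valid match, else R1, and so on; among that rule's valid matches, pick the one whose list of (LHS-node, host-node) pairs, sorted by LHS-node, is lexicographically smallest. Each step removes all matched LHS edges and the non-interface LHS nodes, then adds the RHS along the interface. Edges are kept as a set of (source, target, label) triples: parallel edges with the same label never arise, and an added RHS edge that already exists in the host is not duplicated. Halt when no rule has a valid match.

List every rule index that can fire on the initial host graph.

R0: 18 valid matches — {0↦3, 1↦4, 2↦0}, {0↦3, 1↦4, 2↦1}, {0↦3, 1↦4, 2↦5} (+15 more)
R1: no valid match — LHS pattern not found

Answer: [R0]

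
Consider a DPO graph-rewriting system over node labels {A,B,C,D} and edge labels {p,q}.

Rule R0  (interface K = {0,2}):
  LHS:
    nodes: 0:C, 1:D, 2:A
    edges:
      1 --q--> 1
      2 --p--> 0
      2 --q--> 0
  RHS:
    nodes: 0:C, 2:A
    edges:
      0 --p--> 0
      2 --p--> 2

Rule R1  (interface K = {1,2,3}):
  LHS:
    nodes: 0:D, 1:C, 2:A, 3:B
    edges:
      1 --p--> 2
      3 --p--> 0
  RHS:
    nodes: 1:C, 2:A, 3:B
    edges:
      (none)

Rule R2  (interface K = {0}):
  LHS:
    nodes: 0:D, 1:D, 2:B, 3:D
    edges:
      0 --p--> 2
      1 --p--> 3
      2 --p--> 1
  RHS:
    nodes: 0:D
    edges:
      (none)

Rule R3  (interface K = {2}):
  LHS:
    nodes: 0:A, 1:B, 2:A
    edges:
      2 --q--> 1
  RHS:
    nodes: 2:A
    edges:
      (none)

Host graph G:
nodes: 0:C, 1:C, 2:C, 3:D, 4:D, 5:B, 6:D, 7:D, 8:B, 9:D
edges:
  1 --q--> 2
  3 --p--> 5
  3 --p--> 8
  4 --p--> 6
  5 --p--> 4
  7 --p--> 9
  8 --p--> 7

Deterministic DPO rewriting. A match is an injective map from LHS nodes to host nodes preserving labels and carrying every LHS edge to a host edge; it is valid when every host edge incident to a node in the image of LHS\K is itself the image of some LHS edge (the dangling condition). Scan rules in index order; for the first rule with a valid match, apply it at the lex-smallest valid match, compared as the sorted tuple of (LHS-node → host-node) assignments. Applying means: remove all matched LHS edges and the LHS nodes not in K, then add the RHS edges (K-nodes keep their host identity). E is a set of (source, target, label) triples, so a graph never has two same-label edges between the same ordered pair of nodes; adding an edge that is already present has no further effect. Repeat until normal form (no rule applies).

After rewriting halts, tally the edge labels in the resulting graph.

initial: |V|=10 |E|=7  E = 1-q->2 3-p->5 3-p->8 4-p->6 5-p->4 7-p->9 8-p->7
step 1: apply R2 at {0↦3, 1↦4, 2↦5, 3↦6}  → |V|=7 |E|=4  E = 1-q->2 3-p->8 7-p->9 8-p->7
step 2: apply R2 at {0↦3, 1↦7, 2↦8, 3↦9}  → |V|=4 |E|=1  E = 1-q->2
halt: no rule applies after step 2
NF edges: [(1, 2, 'q')]

Answer: q:1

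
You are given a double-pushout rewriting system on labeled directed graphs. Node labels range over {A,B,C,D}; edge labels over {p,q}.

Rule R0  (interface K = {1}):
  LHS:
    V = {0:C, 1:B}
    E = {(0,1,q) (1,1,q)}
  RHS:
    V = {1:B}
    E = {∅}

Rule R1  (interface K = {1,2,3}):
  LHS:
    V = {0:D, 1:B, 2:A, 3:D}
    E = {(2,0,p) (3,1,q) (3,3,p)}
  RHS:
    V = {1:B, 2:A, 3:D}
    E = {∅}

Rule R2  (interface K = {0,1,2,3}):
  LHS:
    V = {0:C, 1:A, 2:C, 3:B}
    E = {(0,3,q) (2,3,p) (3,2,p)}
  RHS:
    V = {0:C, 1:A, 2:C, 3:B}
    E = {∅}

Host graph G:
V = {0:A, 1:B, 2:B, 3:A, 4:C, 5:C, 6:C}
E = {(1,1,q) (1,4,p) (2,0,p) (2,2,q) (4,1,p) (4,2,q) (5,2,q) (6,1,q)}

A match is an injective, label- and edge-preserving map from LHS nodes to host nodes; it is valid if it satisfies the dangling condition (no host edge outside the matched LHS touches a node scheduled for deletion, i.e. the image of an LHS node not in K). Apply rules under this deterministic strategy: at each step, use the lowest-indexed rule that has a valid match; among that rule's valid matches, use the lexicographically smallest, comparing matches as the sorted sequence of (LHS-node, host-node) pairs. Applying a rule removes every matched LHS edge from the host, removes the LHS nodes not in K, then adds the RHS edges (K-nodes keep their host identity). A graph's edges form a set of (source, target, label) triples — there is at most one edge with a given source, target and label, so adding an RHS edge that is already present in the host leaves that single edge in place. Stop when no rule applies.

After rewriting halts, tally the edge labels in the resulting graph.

Answer: p:3 q:1

Steps:
initial: |V|=7 |E|=8  E = 1-q->1 1-p->4 2-p->0 2-q->2 4-p->1 4-q->2 5-q->2 6-q->1
step 1: apply R0 at {0↦5, 1↦2}  → |V|=6 |E|=6  E = 1-q->1 1-p->4 2-p->0 4-p->1 4-q->2 6-q->1
step 2: apply R0 at {0↦6, 1↦1}  → |V|=5 |E|=4  E = 1-p->4 2-p->0 4-p->1 4-q->2
halt: no rule applies after step 2
NF edges: [(1, 4, 'p'), (2, 0, 'p'), (4, 1, 'p'), (4, 2, 'q')]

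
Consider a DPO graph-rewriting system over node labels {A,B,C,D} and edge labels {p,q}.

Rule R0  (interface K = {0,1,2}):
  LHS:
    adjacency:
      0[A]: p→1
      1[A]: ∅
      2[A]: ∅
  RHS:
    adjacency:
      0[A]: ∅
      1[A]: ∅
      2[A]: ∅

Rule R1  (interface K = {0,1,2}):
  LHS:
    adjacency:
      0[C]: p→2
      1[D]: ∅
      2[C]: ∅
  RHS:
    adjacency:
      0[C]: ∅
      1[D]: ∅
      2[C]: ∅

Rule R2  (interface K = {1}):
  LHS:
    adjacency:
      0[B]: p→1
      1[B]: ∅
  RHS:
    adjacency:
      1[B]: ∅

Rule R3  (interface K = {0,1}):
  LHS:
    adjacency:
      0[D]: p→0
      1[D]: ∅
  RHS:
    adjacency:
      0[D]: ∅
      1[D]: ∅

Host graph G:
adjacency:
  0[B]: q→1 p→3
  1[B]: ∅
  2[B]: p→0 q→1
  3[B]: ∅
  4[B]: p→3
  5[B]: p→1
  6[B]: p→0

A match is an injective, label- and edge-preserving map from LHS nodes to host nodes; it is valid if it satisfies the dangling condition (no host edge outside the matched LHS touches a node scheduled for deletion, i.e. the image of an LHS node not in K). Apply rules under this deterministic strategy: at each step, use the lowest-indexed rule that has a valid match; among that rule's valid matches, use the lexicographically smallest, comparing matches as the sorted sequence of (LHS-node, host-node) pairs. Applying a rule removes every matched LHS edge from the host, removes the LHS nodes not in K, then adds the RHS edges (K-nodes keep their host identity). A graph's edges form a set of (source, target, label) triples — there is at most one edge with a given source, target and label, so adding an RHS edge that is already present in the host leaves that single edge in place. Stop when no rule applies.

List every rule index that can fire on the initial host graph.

R0: no valid match — LHS pattern not found
R1: no valid match — LHS pattern not found
R2: 3 valid matches — {0↦4, 1↦3}, {0↦5, 1↦1}, {0↦6, 1↦0}
R3: no valid match — LHS pattern not found

Answer: [R2]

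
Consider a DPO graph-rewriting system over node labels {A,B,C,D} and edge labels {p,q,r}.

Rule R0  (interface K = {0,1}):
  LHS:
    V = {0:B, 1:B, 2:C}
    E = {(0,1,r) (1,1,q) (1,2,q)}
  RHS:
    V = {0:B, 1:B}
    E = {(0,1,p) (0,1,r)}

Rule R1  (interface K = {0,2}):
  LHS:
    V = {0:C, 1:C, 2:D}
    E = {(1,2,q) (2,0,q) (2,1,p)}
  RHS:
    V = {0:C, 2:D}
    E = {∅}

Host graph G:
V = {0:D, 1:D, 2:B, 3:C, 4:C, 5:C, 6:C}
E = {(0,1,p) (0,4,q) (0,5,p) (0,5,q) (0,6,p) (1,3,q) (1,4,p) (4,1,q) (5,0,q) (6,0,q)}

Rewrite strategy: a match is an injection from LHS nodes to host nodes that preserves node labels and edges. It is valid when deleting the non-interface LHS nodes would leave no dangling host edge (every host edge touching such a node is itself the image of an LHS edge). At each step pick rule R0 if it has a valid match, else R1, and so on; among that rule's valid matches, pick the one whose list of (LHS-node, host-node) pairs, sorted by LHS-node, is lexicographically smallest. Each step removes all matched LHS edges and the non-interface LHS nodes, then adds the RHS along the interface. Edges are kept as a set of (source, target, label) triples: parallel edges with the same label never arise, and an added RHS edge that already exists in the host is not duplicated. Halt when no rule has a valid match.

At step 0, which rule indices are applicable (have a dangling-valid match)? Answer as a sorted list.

R0: no valid match — LHS pattern not found
R1: 2 valid matches — {0↦4, 1↦6, 2↦0}, {0↦5, 1↦6, 2↦0}

Answer: [R1]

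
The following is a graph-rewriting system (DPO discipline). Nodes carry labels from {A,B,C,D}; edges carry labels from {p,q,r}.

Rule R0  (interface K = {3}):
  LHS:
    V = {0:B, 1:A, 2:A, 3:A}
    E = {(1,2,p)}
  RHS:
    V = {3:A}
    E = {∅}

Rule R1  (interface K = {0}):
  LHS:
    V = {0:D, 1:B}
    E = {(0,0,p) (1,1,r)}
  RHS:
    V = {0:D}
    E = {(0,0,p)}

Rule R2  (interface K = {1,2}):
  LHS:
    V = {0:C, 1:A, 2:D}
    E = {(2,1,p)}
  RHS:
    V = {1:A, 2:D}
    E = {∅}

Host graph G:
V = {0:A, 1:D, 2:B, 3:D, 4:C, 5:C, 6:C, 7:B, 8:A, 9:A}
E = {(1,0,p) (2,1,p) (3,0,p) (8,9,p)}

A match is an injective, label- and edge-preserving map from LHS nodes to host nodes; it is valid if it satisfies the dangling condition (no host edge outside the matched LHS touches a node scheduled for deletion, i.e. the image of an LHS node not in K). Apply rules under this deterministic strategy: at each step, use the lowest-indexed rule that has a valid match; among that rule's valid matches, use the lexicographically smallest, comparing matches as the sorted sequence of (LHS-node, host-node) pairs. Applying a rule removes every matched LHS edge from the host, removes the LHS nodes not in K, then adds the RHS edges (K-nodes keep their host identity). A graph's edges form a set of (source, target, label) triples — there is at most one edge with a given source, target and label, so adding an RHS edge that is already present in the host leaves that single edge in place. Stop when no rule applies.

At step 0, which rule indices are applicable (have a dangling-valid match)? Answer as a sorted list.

R0: 1 valid match — {0↦7, 1↦8, 2↦9, 3↦0}
R1: no valid match — LHS pattern not found
R2: 6 valid matches — {0↦4, 1↦0, 2↦1}, {0↦4, 1↦0, 2↦3}, {0↦5, 1↦0, 2↦1} (+3 more)

Answer: [R0,R2]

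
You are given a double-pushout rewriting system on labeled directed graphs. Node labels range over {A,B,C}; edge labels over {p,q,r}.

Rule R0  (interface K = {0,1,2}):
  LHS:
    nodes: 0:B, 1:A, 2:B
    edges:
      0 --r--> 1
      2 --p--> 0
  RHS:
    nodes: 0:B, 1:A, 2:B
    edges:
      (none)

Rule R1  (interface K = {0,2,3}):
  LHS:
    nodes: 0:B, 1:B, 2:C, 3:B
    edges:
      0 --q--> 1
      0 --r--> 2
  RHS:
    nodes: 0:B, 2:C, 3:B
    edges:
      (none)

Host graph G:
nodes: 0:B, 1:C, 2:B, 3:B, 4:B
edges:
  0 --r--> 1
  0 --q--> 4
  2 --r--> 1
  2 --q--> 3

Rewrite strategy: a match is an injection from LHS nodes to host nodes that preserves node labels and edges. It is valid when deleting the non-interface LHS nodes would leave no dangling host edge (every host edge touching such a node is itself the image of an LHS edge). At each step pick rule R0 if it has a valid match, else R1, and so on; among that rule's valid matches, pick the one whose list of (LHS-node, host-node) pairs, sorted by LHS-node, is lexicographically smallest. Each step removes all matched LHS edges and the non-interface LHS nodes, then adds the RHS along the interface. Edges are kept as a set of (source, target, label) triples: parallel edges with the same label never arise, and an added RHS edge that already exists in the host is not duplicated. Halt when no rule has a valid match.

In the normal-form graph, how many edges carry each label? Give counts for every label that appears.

start.  V:5 E:4  edges: 0-r->1 0-q->4 2-r->1 2-q->3
1. fire R1 via {0↦0, 1↦4, 2↦1, 3↦2}  →  V:4 E:2  edges: 2-r->1 2-q->3
2. fire R1 via {0↦2, 1↦3, 2↦1, 3↦0}  →  V:3 E:0  edges: ∅
final graph: no rule applies after step 2
NF edges: []

Answer: (no edges)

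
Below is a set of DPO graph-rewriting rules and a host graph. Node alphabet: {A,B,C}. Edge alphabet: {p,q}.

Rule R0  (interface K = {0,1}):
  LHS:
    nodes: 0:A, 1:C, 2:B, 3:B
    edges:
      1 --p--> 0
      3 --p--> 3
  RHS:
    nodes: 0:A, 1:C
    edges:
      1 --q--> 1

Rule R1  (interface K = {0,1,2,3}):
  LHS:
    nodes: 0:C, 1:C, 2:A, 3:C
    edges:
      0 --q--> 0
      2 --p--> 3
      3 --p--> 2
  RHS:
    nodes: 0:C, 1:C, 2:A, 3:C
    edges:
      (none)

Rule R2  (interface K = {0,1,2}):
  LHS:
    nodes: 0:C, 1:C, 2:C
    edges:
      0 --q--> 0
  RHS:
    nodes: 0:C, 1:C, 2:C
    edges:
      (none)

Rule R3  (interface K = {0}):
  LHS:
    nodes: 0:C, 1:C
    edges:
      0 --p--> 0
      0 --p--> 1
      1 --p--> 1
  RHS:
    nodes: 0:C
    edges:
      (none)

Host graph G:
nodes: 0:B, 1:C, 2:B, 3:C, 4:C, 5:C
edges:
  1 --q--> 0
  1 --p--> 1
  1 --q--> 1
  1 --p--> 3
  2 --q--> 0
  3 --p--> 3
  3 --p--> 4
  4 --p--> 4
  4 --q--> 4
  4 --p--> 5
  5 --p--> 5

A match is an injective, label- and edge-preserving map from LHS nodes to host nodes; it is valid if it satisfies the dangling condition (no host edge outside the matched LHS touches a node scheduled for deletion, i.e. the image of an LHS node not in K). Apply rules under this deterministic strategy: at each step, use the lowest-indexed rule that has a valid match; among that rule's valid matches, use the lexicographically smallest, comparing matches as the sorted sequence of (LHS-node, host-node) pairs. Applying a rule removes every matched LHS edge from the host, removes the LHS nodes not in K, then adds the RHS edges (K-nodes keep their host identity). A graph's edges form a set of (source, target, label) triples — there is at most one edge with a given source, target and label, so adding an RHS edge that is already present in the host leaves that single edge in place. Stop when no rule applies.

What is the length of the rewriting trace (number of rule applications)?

start.  V:6 E:11  edges: 1-q->0 1-p->1 1-q->1 1-p->3 2-q->0 3-p->3 3-p->4 4-p->4 4-q->4 4-p->5 5-p->5
1. fire R2 via {0↦1, 1↦3, 2↦4}  →  V:6 E:10  edges: 1-q->0 1-p->1 1-p->3 2-q->0 3-p->3 3-p->4 4-p->4 4-q->4 4-p->5 5-p->5
2. fire R2 via {0↦4, 1↦1, 2↦3}  →  V:6 E:9  edges: 1-q->0 1-p->1 1-p->3 2-q->0 3-p->3 3-p->4 4-p->4 4-p->5 5-p->5
3. fire R3 via {0↦4, 1↦5}  →  V:5 E:6  edges: 1-q->0 1-p->1 1-p->3 2-q->0 3-p->3 3-p->4
final graph: no rule applies after step 3

Answer: 3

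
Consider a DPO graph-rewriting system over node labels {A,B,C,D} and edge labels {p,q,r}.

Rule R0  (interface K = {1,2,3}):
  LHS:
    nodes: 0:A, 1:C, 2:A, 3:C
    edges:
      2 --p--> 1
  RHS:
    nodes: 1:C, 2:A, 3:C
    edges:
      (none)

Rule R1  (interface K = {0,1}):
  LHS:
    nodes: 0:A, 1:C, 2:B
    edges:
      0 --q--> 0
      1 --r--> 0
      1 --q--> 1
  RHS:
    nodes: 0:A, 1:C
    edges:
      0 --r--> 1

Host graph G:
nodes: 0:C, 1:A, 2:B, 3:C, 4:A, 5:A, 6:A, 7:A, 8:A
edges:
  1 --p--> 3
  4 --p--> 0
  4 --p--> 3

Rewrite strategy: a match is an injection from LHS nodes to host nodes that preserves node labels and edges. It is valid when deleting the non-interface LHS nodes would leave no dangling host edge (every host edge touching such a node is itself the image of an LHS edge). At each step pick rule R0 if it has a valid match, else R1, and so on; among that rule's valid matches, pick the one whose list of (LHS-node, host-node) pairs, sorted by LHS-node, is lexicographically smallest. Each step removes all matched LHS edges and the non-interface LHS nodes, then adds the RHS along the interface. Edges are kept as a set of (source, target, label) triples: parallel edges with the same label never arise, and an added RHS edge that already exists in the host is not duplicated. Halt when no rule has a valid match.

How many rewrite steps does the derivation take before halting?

Answer: 3

Steps:
initial: |V|=9 |E|=3  E = 1-p->3 4-p->0 4-p->3
step 1: apply R0 at {0↦5, 1↦0, 2↦4, 3↦3}  → |V|=8 |E|=2  E = 1-p->3 4-p->3
step 2: apply R0 at {0↦6, 1↦3, 2↦1, 3↦0}  → |V|=7 |E|=1  E = 4-p->3
step 3: apply R0 at {0↦1, 1↦3, 2↦4, 3↦0}  → |V|=6 |E|=0  E = ∅
normal form: no rule applies after step 3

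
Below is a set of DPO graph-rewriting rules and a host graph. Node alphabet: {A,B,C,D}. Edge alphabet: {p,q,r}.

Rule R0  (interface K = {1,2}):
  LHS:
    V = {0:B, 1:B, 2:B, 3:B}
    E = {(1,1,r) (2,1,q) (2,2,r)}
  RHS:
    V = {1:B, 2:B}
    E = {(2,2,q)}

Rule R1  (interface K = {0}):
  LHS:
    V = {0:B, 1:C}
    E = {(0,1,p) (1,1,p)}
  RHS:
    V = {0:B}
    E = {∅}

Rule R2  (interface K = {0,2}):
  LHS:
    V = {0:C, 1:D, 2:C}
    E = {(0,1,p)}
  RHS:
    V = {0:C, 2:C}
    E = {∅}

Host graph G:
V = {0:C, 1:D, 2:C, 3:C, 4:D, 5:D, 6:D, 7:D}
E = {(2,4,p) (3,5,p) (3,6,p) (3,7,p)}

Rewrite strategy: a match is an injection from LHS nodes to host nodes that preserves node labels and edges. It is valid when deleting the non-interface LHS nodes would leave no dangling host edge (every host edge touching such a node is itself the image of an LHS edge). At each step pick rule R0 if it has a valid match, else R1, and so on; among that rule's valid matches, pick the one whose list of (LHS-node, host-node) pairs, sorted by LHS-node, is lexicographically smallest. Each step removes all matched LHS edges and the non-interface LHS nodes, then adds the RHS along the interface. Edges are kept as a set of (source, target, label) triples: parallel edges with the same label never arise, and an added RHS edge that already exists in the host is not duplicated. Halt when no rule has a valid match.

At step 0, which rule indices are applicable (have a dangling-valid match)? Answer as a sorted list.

R0: no valid match — LHS pattern not found
R1: no valid match — LHS pattern not found
R2: 8 valid matches — {0↦2, 1↦4, 2↦0}, {0↦2, 1↦4, 2↦3}, {0↦3, 1↦5, 2↦0} (+5 more)

Answer: [R2]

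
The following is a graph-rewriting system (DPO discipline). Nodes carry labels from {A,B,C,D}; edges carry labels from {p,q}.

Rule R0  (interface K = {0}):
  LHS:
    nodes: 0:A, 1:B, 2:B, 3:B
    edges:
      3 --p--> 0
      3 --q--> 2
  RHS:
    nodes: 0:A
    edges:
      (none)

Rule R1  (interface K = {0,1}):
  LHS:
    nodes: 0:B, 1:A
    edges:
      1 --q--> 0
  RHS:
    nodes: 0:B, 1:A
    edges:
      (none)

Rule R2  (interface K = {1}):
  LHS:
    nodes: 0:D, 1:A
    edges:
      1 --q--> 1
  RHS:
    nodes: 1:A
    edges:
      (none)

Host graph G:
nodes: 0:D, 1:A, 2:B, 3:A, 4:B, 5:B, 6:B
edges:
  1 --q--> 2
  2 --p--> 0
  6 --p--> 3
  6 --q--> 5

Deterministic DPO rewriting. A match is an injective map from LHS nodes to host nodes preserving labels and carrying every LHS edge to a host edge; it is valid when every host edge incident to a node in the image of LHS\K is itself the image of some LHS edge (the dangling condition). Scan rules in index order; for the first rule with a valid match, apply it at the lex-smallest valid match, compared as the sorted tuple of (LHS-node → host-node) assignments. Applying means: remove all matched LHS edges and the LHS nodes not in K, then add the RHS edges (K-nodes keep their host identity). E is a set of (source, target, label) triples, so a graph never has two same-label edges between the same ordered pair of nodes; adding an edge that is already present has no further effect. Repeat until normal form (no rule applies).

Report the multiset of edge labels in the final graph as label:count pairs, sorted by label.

start.  V:7 E:4  edges: 1-q->2 2-p->0 6-p->3 6-q->5
1. fire R0 via {0↦3, 1↦4, 2↦5, 3↦6}  →  V:4 E:2  edges: 1-q->2 2-p->0
2. fire R1 via {0↦2, 1↦1}  →  V:4 E:1  edges: 2-p->0
final graph: no rule applies after step 2
NF edges: [(2, 0, 'p')]

Answer: p:1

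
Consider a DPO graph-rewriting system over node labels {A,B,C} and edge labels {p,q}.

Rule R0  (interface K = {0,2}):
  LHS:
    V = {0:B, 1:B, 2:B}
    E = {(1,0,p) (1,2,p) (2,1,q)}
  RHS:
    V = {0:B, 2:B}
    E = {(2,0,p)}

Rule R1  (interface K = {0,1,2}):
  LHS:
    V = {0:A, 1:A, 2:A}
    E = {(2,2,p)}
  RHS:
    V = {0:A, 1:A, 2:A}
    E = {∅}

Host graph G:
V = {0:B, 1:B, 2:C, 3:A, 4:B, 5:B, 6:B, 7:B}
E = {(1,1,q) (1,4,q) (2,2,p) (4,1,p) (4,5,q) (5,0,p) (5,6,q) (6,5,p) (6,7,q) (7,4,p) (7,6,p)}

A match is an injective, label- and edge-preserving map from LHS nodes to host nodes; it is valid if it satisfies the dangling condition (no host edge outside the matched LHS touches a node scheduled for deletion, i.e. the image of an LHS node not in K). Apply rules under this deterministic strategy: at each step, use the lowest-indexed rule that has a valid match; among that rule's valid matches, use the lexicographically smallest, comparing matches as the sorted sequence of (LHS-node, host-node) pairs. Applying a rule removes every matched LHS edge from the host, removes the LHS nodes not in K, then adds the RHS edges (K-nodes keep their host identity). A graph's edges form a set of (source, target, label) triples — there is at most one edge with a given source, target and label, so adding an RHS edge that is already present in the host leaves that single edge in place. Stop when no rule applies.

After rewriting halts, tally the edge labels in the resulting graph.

[0] host  ⇒  8 nodes, 11 edges  {1-q->1 1-q->4 2-p->2 4-p->1 4-q->5 5-p->0 5-q->6 6-p->5 6-q->7 7-p->4 7-p->6}
[1] R0 @ {0↦4, 1↦7, 2↦6}  ⇒  7 nodes, 9 edges  {1-q->1 1-q->4 2-p->2 4-p->1 4-q->5 5-p->0 5-q->6 6-p->4 6-p->5}
[2] R0 @ {0↦4, 1↦6, 2↦5}  ⇒  6 nodes, 7 edges  {1-q->1 1-q->4 2-p->2 4-p->1 4-q->5 5-p->0 5-p->4}
[3] R0 @ {0↦0, 1↦5, 2↦4}  ⇒  5 nodes, 5 edges  {1-q->1 1-q->4 2-p->2 4-p->0 4-p->1}
[4] R0 @ {0↦0, 1↦4, 2↦1}  ⇒  4 nodes, 3 edges  {1-p->0 1-q->1 2-p->2}
normal form: no rule applies after step 4
NF edges: [(1, 0, 'p'), (1, 1, 'q'), (2, 2, 'p')]

Answer: p:2 q:1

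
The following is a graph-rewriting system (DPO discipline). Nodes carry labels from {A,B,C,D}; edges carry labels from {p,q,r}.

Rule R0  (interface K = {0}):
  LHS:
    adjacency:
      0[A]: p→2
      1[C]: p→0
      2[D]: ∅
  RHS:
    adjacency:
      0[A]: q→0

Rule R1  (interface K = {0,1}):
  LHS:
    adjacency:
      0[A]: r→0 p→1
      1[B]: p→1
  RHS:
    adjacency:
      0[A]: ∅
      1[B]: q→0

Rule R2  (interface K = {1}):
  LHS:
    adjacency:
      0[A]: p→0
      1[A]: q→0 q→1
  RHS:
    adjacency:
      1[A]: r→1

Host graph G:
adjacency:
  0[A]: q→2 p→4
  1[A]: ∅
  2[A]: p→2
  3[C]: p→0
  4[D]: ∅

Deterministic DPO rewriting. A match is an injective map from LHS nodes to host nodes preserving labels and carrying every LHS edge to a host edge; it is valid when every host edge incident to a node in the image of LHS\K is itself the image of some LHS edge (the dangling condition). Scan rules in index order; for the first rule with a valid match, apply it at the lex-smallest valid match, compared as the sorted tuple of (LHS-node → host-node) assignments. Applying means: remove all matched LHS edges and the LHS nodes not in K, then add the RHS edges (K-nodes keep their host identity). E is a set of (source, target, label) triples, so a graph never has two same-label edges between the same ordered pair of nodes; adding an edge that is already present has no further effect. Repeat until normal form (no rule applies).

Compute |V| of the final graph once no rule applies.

Answer: 2

Derivation:
[0] host  ⇒  5 nodes, 4 edges  {0-q->2 0-p->4 2-p->2 3-p->0}
[1] R0 @ {0↦0, 1↦3, 2↦4}  ⇒  3 nodes, 3 edges  {0-q->0 0-q->2 2-p->2}
[2] R2 @ {0↦2, 1↦0}  ⇒  2 nodes, 1 edges  {0-r->0}
final graph: no rule applies after step 2
NF nodes: {0:A, 1:A}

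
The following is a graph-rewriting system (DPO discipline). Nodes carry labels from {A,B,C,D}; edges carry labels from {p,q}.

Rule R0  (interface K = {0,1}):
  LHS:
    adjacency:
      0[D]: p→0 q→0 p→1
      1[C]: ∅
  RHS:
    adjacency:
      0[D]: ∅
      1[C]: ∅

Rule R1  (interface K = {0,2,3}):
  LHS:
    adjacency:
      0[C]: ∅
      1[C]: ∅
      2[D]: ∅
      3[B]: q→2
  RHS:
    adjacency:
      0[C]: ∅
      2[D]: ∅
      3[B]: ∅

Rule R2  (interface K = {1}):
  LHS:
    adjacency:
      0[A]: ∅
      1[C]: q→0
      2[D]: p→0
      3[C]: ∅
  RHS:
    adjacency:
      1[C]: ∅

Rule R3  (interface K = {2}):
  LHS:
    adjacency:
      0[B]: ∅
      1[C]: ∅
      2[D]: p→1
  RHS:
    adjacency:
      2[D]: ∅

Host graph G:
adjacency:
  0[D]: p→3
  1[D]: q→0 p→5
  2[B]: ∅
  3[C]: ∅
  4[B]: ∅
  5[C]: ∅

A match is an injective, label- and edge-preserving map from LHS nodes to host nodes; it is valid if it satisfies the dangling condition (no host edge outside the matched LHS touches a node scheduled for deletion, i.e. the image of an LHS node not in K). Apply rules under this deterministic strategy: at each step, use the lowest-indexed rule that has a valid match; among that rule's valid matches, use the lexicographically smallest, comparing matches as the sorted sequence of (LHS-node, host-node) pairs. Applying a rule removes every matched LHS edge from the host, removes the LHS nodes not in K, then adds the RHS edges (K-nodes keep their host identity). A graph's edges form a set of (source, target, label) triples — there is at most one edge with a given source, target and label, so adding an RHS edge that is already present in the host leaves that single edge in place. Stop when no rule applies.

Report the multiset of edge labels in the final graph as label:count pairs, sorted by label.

[0] host  ⇒  6 nodes, 3 edges  {0-p->3 1-q->0 1-p->5}
[1] R3 @ {0↦2, 1↦3, 2↦0}  ⇒  4 nodes, 2 edges  {1-q->0 1-p->5}
[2] R3 @ {0↦4, 1↦5, 2↦1}  ⇒  2 nodes, 1 edges  {1-q->0}
normal form: no rule applies after step 2
NF edges: [(1, 0, 'q')]

Answer: q:1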